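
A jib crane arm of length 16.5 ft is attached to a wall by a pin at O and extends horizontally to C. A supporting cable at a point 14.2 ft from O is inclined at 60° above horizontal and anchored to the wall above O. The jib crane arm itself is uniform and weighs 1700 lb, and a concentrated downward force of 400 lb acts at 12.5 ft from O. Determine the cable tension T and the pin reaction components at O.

ΣM about O: T·sin60°·14.2 − 1700·8.25 − 400·12.5 = 0 → T = 19025/(14.2·0.866025) = 1547.06 ≈ 1547 lb.
ΣF_x = 0: O_x − T·cos60° = 0 → O_x = 1547.06 × 0.5 = 773.5 lb.
ΣF_y = 0: O_y + T·sin60° − 1700 − 400 = 0 → O_y = 2100 − 1547.06 × 0.866025 = 760.2 lb.

T = 1547 lb, O_x = 773.5 lb, O_y = 760.2 lb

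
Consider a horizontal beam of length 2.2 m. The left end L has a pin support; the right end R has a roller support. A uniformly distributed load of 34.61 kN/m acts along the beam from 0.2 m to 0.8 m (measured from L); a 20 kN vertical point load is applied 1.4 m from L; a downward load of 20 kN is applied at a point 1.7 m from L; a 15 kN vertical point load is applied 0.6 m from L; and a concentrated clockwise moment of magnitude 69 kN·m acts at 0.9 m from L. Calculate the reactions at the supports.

L_x = 0, L_y = 7.410 kN, R_y = 68.36 kN

Resultant of the distributed load: 34.61 × 0.6 = 20.766 kN at 0.5 m from L.
Taking moments about L: R_y·2.2 − (34.61·0.6)·0.5 − 20·1.4 − 20·1.7 − 15·0.6 − 69 = 0 → R_y = 150.383/2.2 = 68.3559 ≈ 68.36 kN.
ΣF_y = 0: L_y + 68.3559 − 34.61·0.6 − 20 − 20 − 15 = 0 → L_y = 7.410 kN.
ΣF_x = 0: no horizontal applied forces, so L_x = 0.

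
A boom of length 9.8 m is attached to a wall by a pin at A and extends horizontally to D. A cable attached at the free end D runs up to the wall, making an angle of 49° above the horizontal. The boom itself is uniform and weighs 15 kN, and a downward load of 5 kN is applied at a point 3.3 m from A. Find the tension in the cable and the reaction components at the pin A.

ΣM about A: T·sin49°·9.8 − 15·4.9 − 5·3.3 = 0 → T = 90/(9.8·0.75471) = 12.1685 ≈ 12.17 kN.
ΣF_x = 0: A_x − T·cos49° = 0 → A_x = 12.1685 × 0.656059 = 7.983 kN.
ΣF_y = 0: A_y + T·sin49° − 15 − 5 = 0 → A_y = 20 − 12.1685 × 0.75471 = 10.82 kN.

T = 12.17 kN, A_x = 7.983 kN, A_y = 10.82 kN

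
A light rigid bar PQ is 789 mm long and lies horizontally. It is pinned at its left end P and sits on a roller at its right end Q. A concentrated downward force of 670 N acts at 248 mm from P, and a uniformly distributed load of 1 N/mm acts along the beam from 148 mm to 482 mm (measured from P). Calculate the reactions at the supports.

P_x = 0, P_y = 660.1 N, Q_y = 343.9 N

Resultant of the distributed load: 1 × 334 = 334 N at 315 mm from P.
Moments about P: Q_y·789 − 670·248 − (1·334)·315 = 0 → Q_y = 271370/789 = 343.942 ≈ 343.9 N.
ΣF_y = 0: P_y + 343.942 − 670 − 1·334 = 0 → P_y = 660.1 N.
ΣF_x = 0: no horizontal applied forces, so P_x = 0.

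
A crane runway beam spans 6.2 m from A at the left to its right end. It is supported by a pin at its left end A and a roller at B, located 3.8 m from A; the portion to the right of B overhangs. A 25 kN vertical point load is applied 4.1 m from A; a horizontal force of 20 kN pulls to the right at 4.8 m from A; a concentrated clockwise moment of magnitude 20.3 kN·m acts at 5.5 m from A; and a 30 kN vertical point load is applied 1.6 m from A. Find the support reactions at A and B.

ΣM about A: B_y·3.8 − 25·4.1 − 20.3 − 30·1.6 = 0 → B_y = 170.8/3.8 = 44.9474 ≈ 44.95 kN.
ΣF_y = 0: A_y + 44.9474 − 25 − 30 = 0 → A_y = 10.05 kN.
ΣF_x = 0: A_x + 20 = 0 → A_x = -20.00 kN.

A_x = -20.00 kN, A_y = 10.05 kN, B_y = 44.95 kN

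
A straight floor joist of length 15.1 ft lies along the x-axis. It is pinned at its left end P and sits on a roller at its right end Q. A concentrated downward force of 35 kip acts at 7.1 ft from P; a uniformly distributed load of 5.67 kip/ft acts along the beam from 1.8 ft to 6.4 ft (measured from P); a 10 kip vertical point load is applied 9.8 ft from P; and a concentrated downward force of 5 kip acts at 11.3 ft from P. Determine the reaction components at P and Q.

Resultant of the distributed load: 5.67 × 4.6 = 26.082 kip at 4.1 ft from P.
Moments about P: Q_y·15.1 − 35·7.1 − (5.67·4.6)·4.1 − 10·9.8 − 5·11.3 = 0 → Q_y = 509.9362/15.1 = 33.7706 ≈ 33.77 kip.
ΣF_y = 0: P_y + 33.7706 − 35 − 5.67·4.6 − 10 − 5 = 0 → P_y = 42.31 kip.
ΣF_x = 0: no horizontal applied forces, so P_x = 0.

P_x = 0, P_y = 42.31 kip, Q_y = 33.77 kip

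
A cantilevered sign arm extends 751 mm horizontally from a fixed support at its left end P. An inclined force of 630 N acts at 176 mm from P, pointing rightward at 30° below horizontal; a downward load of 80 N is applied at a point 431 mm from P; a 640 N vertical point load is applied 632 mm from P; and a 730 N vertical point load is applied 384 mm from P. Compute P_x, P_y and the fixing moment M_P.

ΣF_x = 0: P_x + 630·cos30° = 0 → P_x = -545.6 N.
ΣF_y = 0: P_y − 630·sin30° − 80 − 640 − 730 = 0 → P_y = 1765 N.
ΣM about P: M_P − 630·sin30°·176 − 80·431 − 640·632 − 730·384 = 0 → M_P = 774700 N·mm.

P_x = -545.6 N, P_y = 1765 N, M_P = 774700 N·mm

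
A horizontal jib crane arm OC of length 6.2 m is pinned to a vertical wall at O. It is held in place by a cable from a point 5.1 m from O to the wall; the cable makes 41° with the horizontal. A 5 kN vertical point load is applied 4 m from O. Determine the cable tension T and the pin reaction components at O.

ΣM about O: T·sin41°·5.1 − 5·4 = 0 → T = 20/(5.1·0.656059) = 5.97746 ≈ 5.977 kN.
ΣF_x = 0: O_x − T·cos41° = 0 → O_x = 5.97746 × 0.75471 = 4.511 kN.
ΣF_y = 0: O_y + T·sin41° − 5 = 0 → O_y = 5 − 5.97746 × 0.656059 = 1.078 kN.

T = 5.977 kN, O_x = 4.511 kN, O_y = 1.078 kN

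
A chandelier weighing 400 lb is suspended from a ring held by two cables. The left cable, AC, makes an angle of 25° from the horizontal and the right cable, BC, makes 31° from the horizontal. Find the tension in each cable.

T_AC = 413.6 lb, T_BC = 437.3 lb

ΣF_x = 0: −T_AC·cos25° + T_BC·cos31° = 0 → T_BC = 1.05733·T_AC.
ΣF_y = 0: T_AC·sin25° + T_BC·sin31° = 400.
Substitute: T_AC·(0.422618 + 1.05733·0.515038) = 400 → T_AC = 413.572 ≈ 413.6 lb.
Then T_BC = 1.05733 × 413.572 = 437.3 lb.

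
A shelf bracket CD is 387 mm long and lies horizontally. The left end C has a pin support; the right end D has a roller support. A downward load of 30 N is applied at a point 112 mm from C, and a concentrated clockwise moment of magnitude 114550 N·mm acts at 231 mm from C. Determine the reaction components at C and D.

C_x = 0, C_y = -274.7 N, D_y = 304.7 N

Moments about C: D_y·387 − 30·112 − 114550 = 0 → D_y = 117910/387 = 304.677 ≈ 304.7 N.
ΣF_y = 0: C_y + 304.677 − 30 = 0 → C_y = -274.7 N.
ΣF_x = 0: no horizontal applied forces, so C_x = 0.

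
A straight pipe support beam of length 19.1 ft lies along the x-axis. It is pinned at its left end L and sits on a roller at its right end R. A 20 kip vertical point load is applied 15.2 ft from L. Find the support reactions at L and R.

Moments about L: R_y·19.1 − 20·15.2 = 0 → R_y = 304/19.1 = 15.9162 ≈ 15.92 kip.
ΣF_y = 0: L_y + 15.9162 − 20 = 0 → L_y = 4.084 kip.
ΣF_x = 0: no horizontal applied forces, so L_x = 0.

L_x = 0, L_y = 4.084 kip, R_y = 15.92 kip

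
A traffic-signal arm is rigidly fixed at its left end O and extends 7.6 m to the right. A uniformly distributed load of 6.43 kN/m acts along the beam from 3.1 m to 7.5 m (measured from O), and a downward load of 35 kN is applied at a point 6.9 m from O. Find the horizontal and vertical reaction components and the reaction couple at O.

Resultant of the distributed load: 6.43 × 4.4 = 28.292 kN at 5.3 m from O.
ΣF_x = 0: O_x = 0.
ΣF_y = 0: O_y − 6.43·4.4 − 35 = 0 → O_y = 63.29 kN.
ΣM about O: M_O − (6.43·4.4)·5.3 − 35·6.9 = 0 → M_O = 391.4 kN·m.

O_x = 0, O_y = 63.29 kN, M_O = 391.4 kN·m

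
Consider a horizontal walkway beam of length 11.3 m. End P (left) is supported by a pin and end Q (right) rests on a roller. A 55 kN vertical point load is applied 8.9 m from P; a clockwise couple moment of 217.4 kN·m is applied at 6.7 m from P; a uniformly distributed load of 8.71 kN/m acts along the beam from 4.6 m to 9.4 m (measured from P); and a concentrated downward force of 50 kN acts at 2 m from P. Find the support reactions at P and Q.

Resultant of the distributed load: 8.71 × 4.8 = 41.808 kN at 7 m from P.
Taking moments about P: Q_y·11.3 − 55·8.9 − 217.4 − (8.71·4.8)·7 − 50·2 = 0 → Q_y = 1099.556/11.3 = 97.3058 ≈ 97.31 kN.
ΣF_y = 0: P_y + 97.3058 − 55 − 8.71·4.8 − 50 = 0 → P_y = 49.50 kN.
ΣF_x = 0: no horizontal applied forces, so P_x = 0.

P_x = 0, P_y = 49.50 kN, Q_y = 97.31 kN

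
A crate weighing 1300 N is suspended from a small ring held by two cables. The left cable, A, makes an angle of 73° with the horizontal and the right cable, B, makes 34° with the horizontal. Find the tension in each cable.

ΣF_x = 0: −T_A·cos73° + T_B·cos34° = 0 → T_B = 0.352664·T_A.
ΣF_y = 0: T_A·sin73° + T_B·sin34° = 1300.
Substitute: T_A·(0.956305 + 0.352664·0.559193) = 1300 → T_A = 1126.99 ≈ 1127 N.
Then T_B = 0.352664 × 1126.99 = 397.4 N.

T_A = 1127 N, T_B = 397.4 N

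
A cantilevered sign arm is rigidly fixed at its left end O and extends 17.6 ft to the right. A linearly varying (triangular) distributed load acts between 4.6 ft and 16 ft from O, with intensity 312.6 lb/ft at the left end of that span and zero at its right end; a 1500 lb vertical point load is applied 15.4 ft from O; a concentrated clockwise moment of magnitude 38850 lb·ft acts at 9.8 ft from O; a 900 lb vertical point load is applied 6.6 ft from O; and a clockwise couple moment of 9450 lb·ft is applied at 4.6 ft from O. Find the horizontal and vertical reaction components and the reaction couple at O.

O_x = 0, O_y = 4182 lb, M_O = 92310 lb·ft

Resultant of the triangular load: ½ × 312.6 × 11.4 = 1781.82 lb, acting at 8.4 ft from O (one-third of the span from the peak).
ΣF_x = 0: O_x = 0.
ΣF_y = 0: O_y − ½·312.6·11.4 − 1500 − 900 = 0 → O_y = 4182 lb.
ΣM about O: M_O − (½·312.6·11.4)·8.4 − 1500·15.4 − 38850 − 900·6.6 − 9450 = 0 → M_O = 92310 lb·ft.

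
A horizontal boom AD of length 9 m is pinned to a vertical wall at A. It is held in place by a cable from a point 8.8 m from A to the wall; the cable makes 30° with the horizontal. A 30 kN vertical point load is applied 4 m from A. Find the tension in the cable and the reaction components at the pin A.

T = 27.27 kN, A_x = 23.62 kN, A_y = 16.36 kN

ΣM about A: T·sin30°·8.8 − 30·4 = 0 → T = 120/(8.8·0.5) = 27.2727 ≈ 27.27 kN.
ΣF_x = 0: A_x − T·cos30° = 0 → A_x = 27.2727 × 0.866025 = 23.62 kN.
ΣF_y = 0: A_y + T·sin30° − 30 = 0 → A_y = 30 − 27.2727 × 0.5 = 16.36 kN.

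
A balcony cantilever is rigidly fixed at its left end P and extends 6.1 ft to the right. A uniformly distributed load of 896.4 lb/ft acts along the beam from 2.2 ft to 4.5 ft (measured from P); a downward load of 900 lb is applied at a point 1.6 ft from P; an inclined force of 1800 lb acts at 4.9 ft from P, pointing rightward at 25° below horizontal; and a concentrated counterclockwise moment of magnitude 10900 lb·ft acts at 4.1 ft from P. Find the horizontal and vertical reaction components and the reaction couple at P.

P_x = -1631 lb, P_y = 3722 lb, M_P = 1174 lb·ft

Resultant of the distributed load: 896.4 × 2.3 = 2061.72 lb at 3.35 ft from P.
ΣF_x = 0: P_x + 1800·cos25° = 0 → P_x = -1631 lb.
ΣF_y = 0: P_y − 896.4·2.3 − 900 − 1800·sin25° = 0 → P_y = 3722 lb.
ΣM about P: M_P − (896.4·2.3)·3.35 − 900·1.6 − 1800·sin25°·4.9 + 10900 = 0 → M_P = 1174 lb·ft.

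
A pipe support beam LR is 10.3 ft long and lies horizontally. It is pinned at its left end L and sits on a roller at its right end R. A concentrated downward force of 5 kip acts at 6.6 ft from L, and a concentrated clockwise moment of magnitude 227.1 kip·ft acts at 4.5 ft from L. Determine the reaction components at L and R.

L_x = 0, L_y = -20.25 kip, R_y = 25.25 kip

Moments about L: R_y·10.3 − 5·6.6 − 227.1 = 0 → R_y = 260.1/10.3 = 25.2524 ≈ 25.25 kip.
ΣF_y = 0: L_y + 25.2524 − 5 = 0 → L_y = -20.25 kip.
ΣF_x = 0: no horizontal applied forces, so L_x = 0.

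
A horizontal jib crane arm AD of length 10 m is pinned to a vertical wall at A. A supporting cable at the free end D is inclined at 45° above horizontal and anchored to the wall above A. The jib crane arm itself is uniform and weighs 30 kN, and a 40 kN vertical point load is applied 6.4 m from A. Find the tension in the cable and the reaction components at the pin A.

T = 57.42 kN, A_x = 40.60 kN, A_y = 29.40 kN

ΣM about A: T·sin45°·10 − 30·5 − 40·6.4 = 0 → T = 406/(10·0.707107) = 57.4171 ≈ 57.42 kN.
ΣF_x = 0: A_x − T·cos45° = 0 → A_x = 57.4171 × 0.707107 = 40.60 kN.
ΣF_y = 0: A_y + T·sin45° − 30 − 40 = 0 → A_y = 70 − 57.4171 × 0.707107 = 29.40 kN.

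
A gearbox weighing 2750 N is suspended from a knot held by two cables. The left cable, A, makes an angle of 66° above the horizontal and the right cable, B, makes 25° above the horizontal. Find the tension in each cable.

ΣF_x = 0: −T_A·cos66° + T_B·cos25° = 0 → T_B = 0.448784·T_A.
ΣF_y = 0: T_A·sin66° + T_B·sin25° = 2750.
Substitute: T_A·(0.913545 + 0.448784·0.422618) = 2750 → T_A = 2492.73 ≈ 2493 N.
Then T_B = 0.448784 × 2492.73 = 1119 N.

T_A = 2493 N, T_B = 1119 N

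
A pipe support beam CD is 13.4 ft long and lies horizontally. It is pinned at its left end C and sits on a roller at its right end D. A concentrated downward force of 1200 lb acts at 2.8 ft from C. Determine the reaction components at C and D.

C_x = 0, C_y = 949.3 lb, D_y = 250.7 lb

ΣM about C: D_y·13.4 − 1200·2.8 = 0 → D_y = 3360/13.4 = 250.746 ≈ 250.7 lb.
ΣF_y = 0: C_y + 250.746 − 1200 = 0 → C_y = 949.3 lb.
ΣF_x = 0: no horizontal applied forces, so C_x = 0.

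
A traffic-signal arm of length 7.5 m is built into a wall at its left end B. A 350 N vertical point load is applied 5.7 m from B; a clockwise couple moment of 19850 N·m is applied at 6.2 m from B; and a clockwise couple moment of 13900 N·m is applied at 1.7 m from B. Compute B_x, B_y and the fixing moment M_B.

ΣF_x = 0: B_x = 0.
ΣF_y = 0: B_y − 350 = 0 → B_y = 350.0 N.
ΣM about B: M_B − 350·5.7 − 19850 − 13900 = 0 → M_B = 35740 N·m.

B_x = 0, B_y = 350.0 N, M_B = 35740 N·m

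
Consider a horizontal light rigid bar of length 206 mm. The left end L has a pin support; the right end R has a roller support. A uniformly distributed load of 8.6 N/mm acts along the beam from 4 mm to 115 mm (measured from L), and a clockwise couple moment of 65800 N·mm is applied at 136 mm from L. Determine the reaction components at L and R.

L_x = 0, L_y = 359.5 N, R_y = 595.1 N

Resultant of the distributed load: 8.6 × 111 = 954.6 N at 59.5 mm from L.
ΣM about L: R_y·206 − (8.6·111)·59.5 − 65800 = 0 → R_y = 122598.7/206 = 595.139 ≈ 595.1 N.
ΣF_y = 0: L_y + 595.139 − 8.6·111 = 0 → L_y = 359.5 N.
ΣF_x = 0: no horizontal applied forces, so L_x = 0.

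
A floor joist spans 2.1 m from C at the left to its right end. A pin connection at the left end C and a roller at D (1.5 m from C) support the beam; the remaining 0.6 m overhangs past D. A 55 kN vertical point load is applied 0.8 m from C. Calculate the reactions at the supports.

C_x = 0, C_y = 25.67 kN, D_y = 29.33 kN

ΣM about C: D_y·1.5 − 55·0.8 = 0 → D_y = 44/1.5 = 29.3333 ≈ 29.33 kN.
ΣF_y = 0: C_y + 29.3333 − 55 = 0 → C_y = 25.67 kN.
ΣF_x = 0: no horizontal applied forces, so C_x = 0.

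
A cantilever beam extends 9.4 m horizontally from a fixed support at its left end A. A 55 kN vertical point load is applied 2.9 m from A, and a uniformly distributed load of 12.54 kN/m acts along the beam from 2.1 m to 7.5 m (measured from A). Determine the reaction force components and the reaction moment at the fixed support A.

A_x = 0, A_y = 122.7 kN, M_A = 484.5 kN·m

Resultant of the distributed load: 12.54 × 5.4 = 67.716 kN at 4.8 m from A.
ΣF_x = 0: A_x = 0.
ΣF_y = 0: A_y − 55 − 12.54·5.4 = 0 → A_y = 122.7 kN.
ΣM about A: M_A − 55·2.9 − (12.54·5.4)·4.8 = 0 → M_A = 484.5 kN·m.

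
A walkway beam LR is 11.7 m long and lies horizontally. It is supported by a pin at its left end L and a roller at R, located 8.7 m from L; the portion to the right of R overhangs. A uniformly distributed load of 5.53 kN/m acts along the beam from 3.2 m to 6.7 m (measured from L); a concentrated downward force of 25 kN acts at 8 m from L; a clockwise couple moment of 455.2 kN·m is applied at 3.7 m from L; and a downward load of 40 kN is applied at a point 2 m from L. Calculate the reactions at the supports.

L_x = 0, L_y = -11.16 kN, R_y = 95.52 kN

Resultant of the distributed load: 5.53 × 3.5 = 19.355 kN at 4.95 m from L.
ΣM about L: R_y·8.7 − (5.53·3.5)·4.95 − 25·8 − 455.2 − 40·2 = 0 → R_y = 831.00725/8.7 = 95.5181 ≈ 95.52 kN.
ΣF_y = 0: L_y + 95.5181 − 5.53·3.5 − 25 − 40 = 0 → L_y = -11.16 kN.
ΣF_x = 0: no horizontal applied forces, so L_x = 0.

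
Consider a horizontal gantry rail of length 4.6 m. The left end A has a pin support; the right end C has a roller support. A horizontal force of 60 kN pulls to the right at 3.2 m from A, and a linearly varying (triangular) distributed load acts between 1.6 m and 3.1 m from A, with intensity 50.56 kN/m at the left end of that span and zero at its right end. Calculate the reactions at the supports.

A_x = -60.00 kN, A_y = 20.61 kN, C_y = 17.31 kN

Resultant of the triangular load: ½ × 50.56 × 1.5 = 37.92 kN, acting at 2.1 m from A (one-third of the span from the peak).
Moments about A: C_y·4.6 − (½·50.56·1.5)·2.1 = 0 → C_y = 79.632/4.6 = 17.3113 ≈ 17.31 kN.
ΣF_y = 0: A_y + 17.3113 − ½·50.56·1.5 = 0 → A_y = 20.61 kN.
ΣF_x = 0: A_x + 60 = 0 → A_x = -60.00 kN.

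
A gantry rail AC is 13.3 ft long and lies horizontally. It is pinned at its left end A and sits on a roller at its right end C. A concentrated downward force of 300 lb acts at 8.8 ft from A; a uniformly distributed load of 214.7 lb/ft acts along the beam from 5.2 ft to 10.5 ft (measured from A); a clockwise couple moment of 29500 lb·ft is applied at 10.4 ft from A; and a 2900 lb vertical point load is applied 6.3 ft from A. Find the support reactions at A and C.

Resultant of the distributed load: 214.7 × 5.3 = 1137.91 lb at 7.85 ft from A.
Moments about A: C_y·13.3 − 300·8.8 − (214.7·5.3)·7.85 − 29500 − 2900·6.3 = 0 → C_y = 59342.5935/13.3 = 4461.85 ≈ 4462 lb.
ΣF_y = 0: A_y + 4461.85 − 300 − 214.7·5.3 − 2900 = 0 → A_y = -123.9 lb.
ΣF_x = 0: no horizontal applied forces, so A_x = 0.

A_x = 0, A_y = -123.9 lb, C_y = 4462 lb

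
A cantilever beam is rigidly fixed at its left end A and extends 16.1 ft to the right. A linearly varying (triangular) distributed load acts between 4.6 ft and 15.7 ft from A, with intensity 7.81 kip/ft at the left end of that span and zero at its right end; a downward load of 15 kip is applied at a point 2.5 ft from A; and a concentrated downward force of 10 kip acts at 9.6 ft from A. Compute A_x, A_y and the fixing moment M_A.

Resultant of the triangular load: ½ × 7.81 × 11.1 = 43.3455 kip, acting at 8.3 ft from A (one-third of the span from the peak).
ΣF_x = 0: A_x = 0.
ΣF_y = 0: A_y − ½·7.81·11.1 − 15 − 10 = 0 → A_y = 68.35 kip.
ΣM about A: M_A − (½·7.81·11.1)·8.3 − 15·2.5 − 10·9.6 = 0 → M_A = 493.3 kip·ft.

A_x = 0, A_y = 68.35 kip, M_A = 493.3 kip·ft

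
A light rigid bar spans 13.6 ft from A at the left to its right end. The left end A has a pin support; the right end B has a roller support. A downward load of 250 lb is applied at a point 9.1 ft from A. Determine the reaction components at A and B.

A_x = 0, A_y = 82.72 lb, B_y = 167.3 lb

Taking moments about A: B_y·13.6 − 250·9.1 = 0 → B_y = 2275/13.6 = 167.279 ≈ 167.3 lb.
ΣF_y = 0: A_y + 167.279 − 250 = 0 → A_y = 82.72 lb.
ΣF_x = 0: no horizontal applied forces, so A_x = 0.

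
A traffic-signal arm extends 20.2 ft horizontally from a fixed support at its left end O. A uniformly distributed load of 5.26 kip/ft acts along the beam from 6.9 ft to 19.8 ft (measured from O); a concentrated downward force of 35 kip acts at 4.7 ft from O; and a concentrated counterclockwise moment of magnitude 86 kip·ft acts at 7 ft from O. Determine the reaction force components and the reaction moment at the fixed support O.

Resultant of the distributed load: 5.26 × 12.9 = 67.854 kip at 13.35 ft from O.
ΣF_x = 0: O_x = 0.
ΣF_y = 0: O_y − 5.26·12.9 − 35 = 0 → O_y = 102.9 kip.
ΣM about O: M_O − (5.26·12.9)·13.35 − 35·4.7 + 86 = 0 → M_O = 984.4 kip·ft.

O_x = 0, O_y = 102.9 kip, M_O = 984.4 kip·ft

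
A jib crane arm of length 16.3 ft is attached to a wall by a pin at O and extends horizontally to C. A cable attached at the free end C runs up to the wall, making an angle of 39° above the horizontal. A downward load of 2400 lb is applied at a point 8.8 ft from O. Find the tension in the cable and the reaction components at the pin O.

ΣM about O: T·sin39°·16.3 − 2400·8.8 = 0 → T = 21120/(16.3·0.62932) = 2058.9 ≈ 2059 lb.
ΣF_x = 0: O_x − T·cos39° = 0 → O_x = 2058.9 × 0.777146 = 1600 lb.
ΣF_y = 0: O_y + T·sin39° − 2400 = 0 → O_y = 2400 − 2058.9 × 0.62932 = 1104 lb.

T = 2059 lb, O_x = 1600 lb, O_y = 1104 lb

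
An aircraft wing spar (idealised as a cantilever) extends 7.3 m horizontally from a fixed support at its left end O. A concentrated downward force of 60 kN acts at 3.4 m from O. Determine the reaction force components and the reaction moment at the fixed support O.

O_x = 0, O_y = 60.00 kN, M_O = 204.0 kN·m

ΣF_x = 0: O_x = 0.
ΣF_y = 0: O_y − 60 = 0 → O_y = 60.00 kN.
ΣM about O: M_O − 60·3.4 = 0 → M_O = 204.0 kN·m.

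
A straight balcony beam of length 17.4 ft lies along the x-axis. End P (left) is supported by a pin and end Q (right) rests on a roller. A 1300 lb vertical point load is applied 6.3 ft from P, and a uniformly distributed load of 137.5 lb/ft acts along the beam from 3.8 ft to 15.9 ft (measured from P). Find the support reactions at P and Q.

P_x = 0, P_y = 1551 lb, Q_y = 1413 lb

Resultant of the distributed load: 137.5 × 12.1 = 1663.75 lb at 9.85 ft from P.
Moments about P: Q_y·17.4 − 1300·6.3 − (137.5·12.1)·9.85 = 0 → Q_y = 24577.9375/17.4 = 1412.53 ≈ 1413 lb.
ΣF_y = 0: P_y + 1412.53 − 1300 − 137.5·12.1 = 0 → P_y = 1551 lb.
ΣF_x = 0: no horizontal applied forces, so P_x = 0.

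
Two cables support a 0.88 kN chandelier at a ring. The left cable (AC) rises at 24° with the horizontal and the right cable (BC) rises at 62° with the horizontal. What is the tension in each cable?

T_AC = 0.4141 kN, T_BC = 0.8059 kN

ΣF_x = 0: −T_AC·cos24° + T_BC·cos62° = 0 → T_BC = 1.9459·T_AC.
ΣF_y = 0: T_AC·sin24° + T_BC·sin62° = 0.88.
Substitute: T_AC·(0.406737 + 1.9459·0.882948) = 0.88 → T_AC = 0.414144 ≈ 0.4141 kN.
Then T_BC = 1.9459 × 0.414144 = 0.8059 kN.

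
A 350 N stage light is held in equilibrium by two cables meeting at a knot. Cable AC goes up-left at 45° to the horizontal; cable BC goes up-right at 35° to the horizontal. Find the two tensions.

ΣF_x = 0: −T_AC·cos45° + T_BC·cos35° = 0 → T_BC = 0.863218·T_AC.
ΣF_y = 0: T_AC·sin45° + T_BC·sin35° = 350.
Substitute: T_AC·(0.707107 + 0.863218·0.573576) = 350 → T_AC = 291.126 ≈ 291.1 N.
Then T_BC = 0.863218 × 291.126 = 251.3 N.

T_AC = 291.1 N, T_BC = 251.3 N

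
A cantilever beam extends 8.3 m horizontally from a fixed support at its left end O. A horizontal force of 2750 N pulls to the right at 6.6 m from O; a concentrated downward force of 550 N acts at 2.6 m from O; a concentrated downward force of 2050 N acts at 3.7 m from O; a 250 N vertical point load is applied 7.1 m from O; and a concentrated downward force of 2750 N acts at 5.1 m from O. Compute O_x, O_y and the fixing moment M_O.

ΣF_x = 0: O_x + 2750 = 0 → O_x = -2750 N.
ΣF_y = 0: O_y − 550 − 2050 − 250 − 2750 = 0 → O_y = 5600 N.
ΣM about O: M_O − 550·2.6 − 2050·3.7 − 250·7.1 − 2750·5.1 = 0 → M_O = 24820 N·m.

O_x = -2750 N, O_y = 5600 N, M_O = 24820 N·m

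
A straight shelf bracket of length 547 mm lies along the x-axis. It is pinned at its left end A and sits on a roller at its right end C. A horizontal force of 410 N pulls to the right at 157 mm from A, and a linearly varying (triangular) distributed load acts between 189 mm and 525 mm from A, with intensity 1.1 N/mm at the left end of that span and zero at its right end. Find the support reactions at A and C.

Resultant of the triangular load: ½ × 1.1 × 336 = 184.8 N, acting at 301 mm from A (one-third of the span from the peak).
Moments about A: C_y·547 − (½·1.1·336)·301 = 0 → C_y = 55624.8/547 = 101.691 ≈ 101.7 N.
ΣF_y = 0: A_y + 101.691 − ½·1.1·336 = 0 → A_y = 83.11 N.
ΣF_x = 0: A_x + 410 = 0 → A_x = -410.0 N.

A_x = -410.0 N, A_y = 83.11 N, C_y = 101.7 N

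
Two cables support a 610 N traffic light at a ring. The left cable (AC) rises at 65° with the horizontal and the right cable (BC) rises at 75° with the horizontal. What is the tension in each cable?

ΣF_x = 0: −T_AC·cos65° + T_BC·cos75° = 0 → T_BC = 1.63287·T_AC.
ΣF_y = 0: T_AC·sin65° + T_BC·sin75° = 610.
Substitute: T_AC·(0.906308 + 1.63287·0.965926) = 610 → T_AC = 245.617 ≈ 245.6 N.
Then T_BC = 1.63287 × 245.617 = 401.1 N.

T_AC = 245.6 N, T_BC = 401.1 N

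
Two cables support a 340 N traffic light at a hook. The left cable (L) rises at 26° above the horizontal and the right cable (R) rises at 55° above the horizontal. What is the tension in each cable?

T_L = 197.4 N, T_R = 309.4 N

ΣF_x = 0: −T_L·cos26° + T_R·cos55° = 0 → T_R = 1.567·T_L.
ΣF_y = 0: T_L·sin26° + T_R·sin55° = 340.
Substitute: T_L·(0.438371 + 1.567·0.819152) = 340 → T_L = 197.447 ≈ 197.4 N.
Then T_R = 1.567 × 197.447 = 309.4 N.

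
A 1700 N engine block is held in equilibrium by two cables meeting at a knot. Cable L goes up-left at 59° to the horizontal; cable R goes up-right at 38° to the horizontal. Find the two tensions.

ΣF_x = 0: −T_L·cos59° + T_R·cos38° = 0 → T_R = 0.653593·T_L.
ΣF_y = 0: T_L·sin59° + T_R·sin38° = 1700.
Substitute: T_L·(0.857167 + 0.653593·0.615661) = 1700 → T_L = 1349.68 ≈ 1350 N.
Then T_R = 0.653593 × 1349.68 = 882.1 N.

T_L = 1350 N, T_R = 882.1 N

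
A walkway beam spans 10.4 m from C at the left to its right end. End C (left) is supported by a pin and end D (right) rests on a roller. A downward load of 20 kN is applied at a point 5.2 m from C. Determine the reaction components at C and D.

C_x = 0, C_y = 10.00 kN, D_y = 10.00 kN

Moments about C: D_y·10.4 − 20·5.2 = 0 → D_y = 104/10.4 = 10.00 kN.
ΣF_y = 0: C_y + 10 − 20 = 0 → C_y = 10.00 kN.
ΣF_x = 0: no horizontal applied forces, so C_x = 0.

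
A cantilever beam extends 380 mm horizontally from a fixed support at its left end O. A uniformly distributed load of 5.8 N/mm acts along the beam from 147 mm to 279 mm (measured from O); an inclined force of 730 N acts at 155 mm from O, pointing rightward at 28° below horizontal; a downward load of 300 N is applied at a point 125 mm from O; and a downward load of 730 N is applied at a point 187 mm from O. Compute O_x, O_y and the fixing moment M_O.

O_x = -644.6 N, O_y = 2138 N, M_O = 390200 N·mm

Resultant of the distributed load: 5.8 × 132 = 765.6 N at 213 mm from O.
ΣF_x = 0: O_x + 730·cos28° = 0 → O_x = -644.6 N.
ΣF_y = 0: O_y − 5.8·132 − 730·sin28° − 300 − 730 = 0 → O_y = 2138 N.
ΣM about O: M_O − (5.8·132)·213 − 730·sin28°·155 − 300·125 − 730·187 = 0 → M_O = 390200 N·mm.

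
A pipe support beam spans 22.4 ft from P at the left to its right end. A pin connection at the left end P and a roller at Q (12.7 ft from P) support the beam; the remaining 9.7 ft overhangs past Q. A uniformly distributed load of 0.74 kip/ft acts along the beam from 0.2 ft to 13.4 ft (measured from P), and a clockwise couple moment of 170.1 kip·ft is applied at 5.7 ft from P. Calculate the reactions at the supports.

Resultant of the distributed load: 0.74 × 13.2 = 9.768 kip at 6.8 ft from P.
Taking moments about P: Q_y·12.7 − (0.74·13.2)·6.8 − 170.1 = 0 → Q_y = 236.5224/12.7 = 18.6238 ≈ 18.62 kip.
ΣF_y = 0: P_y + 18.6238 − 0.74·13.2 = 0 → P_y = -8.856 kip.
ΣF_x = 0: no horizontal applied forces, so P_x = 0.

P_x = 0, P_y = -8.856 kip, Q_y = 18.62 kip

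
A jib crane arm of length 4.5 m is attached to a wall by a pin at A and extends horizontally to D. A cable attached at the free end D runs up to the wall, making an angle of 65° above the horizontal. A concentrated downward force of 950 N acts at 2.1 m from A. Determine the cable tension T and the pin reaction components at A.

T = 489.2 N, A_x = 206.7 N, A_y = 506.7 N

ΣM about A: T·sin65°·4.5 − 950·2.1 = 0 → T = 1995/(4.5·0.906308) = 489.164 ≈ 489.2 N.
ΣF_x = 0: A_x − T·cos65° = 0 → A_x = 489.164 × 0.422618 = 206.7 N.
ΣF_y = 0: A_y + T·sin65° − 950 = 0 → A_y = 950 − 489.164 × 0.906308 = 506.7 N.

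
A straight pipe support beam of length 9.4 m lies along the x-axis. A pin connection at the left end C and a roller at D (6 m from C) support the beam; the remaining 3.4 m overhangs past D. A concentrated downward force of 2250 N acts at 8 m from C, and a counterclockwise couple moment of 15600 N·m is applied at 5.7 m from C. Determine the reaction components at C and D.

C_x = 0, C_y = 1850 N, D_y = 400.0 N

Taking moments about C: D_y·6 − 2250·8 + 15600 = 0 → D_y = 2400/6 = 400.0 N.
ΣF_y = 0: C_y + 400 − 2250 = 0 → C_y = 1850 N.
ΣF_x = 0: no horizontal applied forces, so C_x = 0.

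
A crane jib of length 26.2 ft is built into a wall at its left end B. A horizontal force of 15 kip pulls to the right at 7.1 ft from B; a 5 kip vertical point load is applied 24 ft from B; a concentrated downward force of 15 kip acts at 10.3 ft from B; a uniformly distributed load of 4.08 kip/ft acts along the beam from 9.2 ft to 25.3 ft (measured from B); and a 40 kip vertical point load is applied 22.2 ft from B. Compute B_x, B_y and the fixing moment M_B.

Resultant of the distributed load: 4.08 × 16.1 = 65.688 kip at 17.25 ft from B.
ΣF_x = 0: B_x + 15 = 0 → B_x = -15.00 kip.
ΣF_y = 0: B_y − 5 − 15 − 4.08·16.1 − 40 = 0 → B_y = 125.7 kip.
ΣM about B: M_B − 5·24 − 15·10.3 − (4.08·16.1)·17.25 − 40·22.2 = 0 → M_B = 2296 kip·ft.

B_x = -15.00 kip, B_y = 125.7 kip, M_B = 2296 kip·ft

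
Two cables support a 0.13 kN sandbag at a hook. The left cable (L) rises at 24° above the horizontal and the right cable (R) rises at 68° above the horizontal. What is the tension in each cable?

ΣF_x = 0: −T_L·cos24° + T_R·cos68° = 0 → T_R = 2.43868·T_L.
ΣF_y = 0: T_L·sin24° + T_R·sin68° = 0.13.
Substitute: T_L·(0.406737 + 2.43868·0.927184) = 0.13 → T_L = 0.0487285 ≈ 0.04873 kN.
Then T_R = 2.43868 × 0.0487285 = 0.1188 kN.

T_L = 0.04873 kN, T_R = 0.1188 kN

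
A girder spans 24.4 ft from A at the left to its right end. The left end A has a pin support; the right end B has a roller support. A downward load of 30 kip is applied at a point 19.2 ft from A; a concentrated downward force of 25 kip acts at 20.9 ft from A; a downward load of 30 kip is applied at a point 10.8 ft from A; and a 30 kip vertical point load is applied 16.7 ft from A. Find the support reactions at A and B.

ΣM about A: B_y·24.4 − 30·19.2 − 25·20.9 − 30·10.8 − 30·16.7 = 0 → B_y = 1923.5/24.4 = 78.832 ≈ 78.83 kip.
ΣF_y = 0: A_y + 78.832 − 30 − 25 − 30 − 30 = 0 → A_y = 36.17 kip.
ΣF_x = 0: no horizontal applied forces, so A_x = 0.

A_x = 0, A_y = 36.17 kip, B_y = 78.83 kip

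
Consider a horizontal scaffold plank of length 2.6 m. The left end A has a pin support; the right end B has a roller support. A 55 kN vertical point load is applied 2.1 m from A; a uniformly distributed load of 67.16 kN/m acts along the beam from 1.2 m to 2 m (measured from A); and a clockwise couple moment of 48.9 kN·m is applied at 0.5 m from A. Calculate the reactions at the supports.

A_x = 0, A_y = 12.43 kN, B_y = 96.29 kN

Resultant of the distributed load: 67.16 × 0.8 = 53.728 kN at 1.6 m from A.
Taking moments about A: B_y·2.6 − 55·2.1 − (67.16·0.8)·1.6 − 48.9 = 0 → B_y = 250.3648/2.6 = 96.2942 ≈ 96.29 kN.
ΣF_y = 0: A_y + 96.2942 − 55 − 67.16·0.8 = 0 → A_y = 12.43 kN.
ΣF_x = 0: no horizontal applied forces, so A_x = 0.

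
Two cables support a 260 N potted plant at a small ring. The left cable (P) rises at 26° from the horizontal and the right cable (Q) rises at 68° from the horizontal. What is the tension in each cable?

T_P = 97.64 N, T_Q = 234.3 N

ΣF_x = 0: −T_P·cos26° + T_Q·cos68° = 0 → T_Q = 2.3993·T_P.
ΣF_y = 0: T_P·sin26° + T_Q·sin68° = 260.
Substitute: T_P·(0.438371 + 2.3993·0.927184) = 260 → T_P = 97.6356 ≈ 97.64 N.
Then T_Q = 2.3993 × 97.6356 = 234.3 N.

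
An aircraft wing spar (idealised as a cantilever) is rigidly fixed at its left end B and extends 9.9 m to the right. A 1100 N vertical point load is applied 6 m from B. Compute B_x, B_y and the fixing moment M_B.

B_x = 0, B_y = 1100 N, M_B = 6600 N·m

ΣF_x = 0: B_x = 0.
ΣF_y = 0: B_y − 1100 = 0 → B_y = 1100 N.
ΣM about B: M_B − 1100·6 = 0 → M_B = 6600 N·m.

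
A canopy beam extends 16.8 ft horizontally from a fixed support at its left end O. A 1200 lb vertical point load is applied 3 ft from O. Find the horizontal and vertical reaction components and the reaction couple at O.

ΣF_x = 0: O_x = 0.
ΣF_y = 0: O_y − 1200 = 0 → O_y = 1200 lb.
ΣM about O: M_O − 1200·3 = 0 → M_O = 3600 lb·ft.

O_x = 0, O_y = 1200 lb, M_O = 3600 lb·ft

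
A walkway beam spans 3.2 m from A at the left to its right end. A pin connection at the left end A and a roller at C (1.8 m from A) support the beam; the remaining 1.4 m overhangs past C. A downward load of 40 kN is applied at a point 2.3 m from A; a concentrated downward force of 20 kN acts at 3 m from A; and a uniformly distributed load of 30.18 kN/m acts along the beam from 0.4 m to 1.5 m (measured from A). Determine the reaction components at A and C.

Resultant of the distributed load: 30.18 × 1.1 = 33.198 kN at 0.95 m from A.
ΣM about A: C_y·1.8 − 40·2.3 − 20·3 − (30.18·1.1)·0.95 = 0 → C_y = 183.5381/1.8 = 101.966 ≈ 102.0 kN.
ΣF_y = 0: A_y + 101.966 − 40 − 20 − 30.18·1.1 = 0 → A_y = -8.768 kN.
ΣF_x = 0: no horizontal applied forces, so A_x = 0.

A_x = 0, A_y = -8.768 kN, C_y = 102.0 kN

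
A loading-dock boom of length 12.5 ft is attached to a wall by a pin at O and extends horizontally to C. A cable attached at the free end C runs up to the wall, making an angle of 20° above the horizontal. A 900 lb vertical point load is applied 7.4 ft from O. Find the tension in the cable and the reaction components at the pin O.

ΣM about O: T·sin20°·12.5 − 900·7.4 = 0 → T = 6660/(12.5·0.34202) = 1557.8 ≈ 1558 lb.
ΣF_x = 0: O_x − T·cos20° = 0 → O_x = 1557.8 × 0.939693 = 1464 lb.
ΣF_y = 0: O_y + T·sin20° − 900 = 0 → O_y = 900 − 1557.8 × 0.34202 = 367.2 lb.

T = 1558 lb, O_x = 1464 lb, O_y = 367.2 lb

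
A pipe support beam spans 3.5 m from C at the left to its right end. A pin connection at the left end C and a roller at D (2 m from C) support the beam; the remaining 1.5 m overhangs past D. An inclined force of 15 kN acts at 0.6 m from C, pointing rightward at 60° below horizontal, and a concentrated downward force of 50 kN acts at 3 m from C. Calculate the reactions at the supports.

Moments about C: D_y·2 − 15·sin60°·0.6 − 50·3 = 0 → D_y = 157.794/2 = 78.897 ≈ 78.90 kN.
ΣF_y = 0: C_y + 78.897 − 15·sin60° − 50 = 0 → C_y = -15.91 kN.
ΣF_x = 0: C_x + 15·cos60° = 0 → C_x = -7.500 kN.

C_x = -7.500 kN, C_y = -15.91 kN, D_y = 78.90 kN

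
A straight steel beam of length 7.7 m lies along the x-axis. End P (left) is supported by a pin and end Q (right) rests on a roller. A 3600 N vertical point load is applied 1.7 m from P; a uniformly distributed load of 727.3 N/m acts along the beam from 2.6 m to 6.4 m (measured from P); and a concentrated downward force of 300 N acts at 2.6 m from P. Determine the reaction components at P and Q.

Resultant of the distributed load: 727.3 × 3.8 = 2763.74 N at 4.5 m from P.
ΣM about P: Q_y·7.7 − 3600·1.7 − (727.3·3.8)·4.5 − 300·2.6 = 0 → Q_y = 19336.83/7.7 = 2511.28 ≈ 2511 N.
ΣF_y = 0: P_y + 2511.28 − 3600 − 727.3·3.8 − 300 = 0 → P_y = 4152 N.
ΣF_x = 0: no horizontal applied forces, so P_x = 0.

P_x = 0, P_y = 4152 N, Q_y = 2511 N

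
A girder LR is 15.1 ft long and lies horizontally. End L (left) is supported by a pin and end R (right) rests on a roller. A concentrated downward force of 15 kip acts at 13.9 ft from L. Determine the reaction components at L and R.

L_x = 0, L_y = 1.192 kip, R_y = 13.81 kip

Moments about L: R_y·15.1 − 15·13.9 = 0 → R_y = 208.5/15.1 = 13.8079 ≈ 13.81 kip.
ΣF_y = 0: L_y + 13.8079 − 15 = 0 → L_y = 1.192 kip.
ΣF_x = 0: no horizontal applied forces, so L_x = 0.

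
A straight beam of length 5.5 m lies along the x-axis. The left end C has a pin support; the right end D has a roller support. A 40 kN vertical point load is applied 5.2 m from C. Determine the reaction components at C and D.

C_x = 0, C_y = 2.182 kN, D_y = 37.82 kN

ΣM about C: D_y·5.5 − 40·5.2 = 0 → D_y = 208/5.5 = 37.8182 ≈ 37.82 kN.
ΣF_y = 0: C_y + 37.8182 − 40 = 0 → C_y = 2.182 kN.
ΣF_x = 0: no horizontal applied forces, so C_x = 0.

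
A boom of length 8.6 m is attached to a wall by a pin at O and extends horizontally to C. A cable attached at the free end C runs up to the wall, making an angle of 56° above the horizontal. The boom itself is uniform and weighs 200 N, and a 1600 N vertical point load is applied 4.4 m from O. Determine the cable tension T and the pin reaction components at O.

ΣM about O: T·sin56°·8.6 − 200·4.3 − 1600·4.4 = 0 → T = 7900/(8.6·0.829038) = 1108.04 ≈ 1108 N.
ΣF_x = 0: O_x − T·cos56° = 0 → O_x = 1108.04 × 0.559193 = 619.6 N.
ΣF_y = 0: O_y + T·sin56° − 200 − 1600 = 0 → O_y = 1800 − 1108.04 × 0.829038 = 881.4 N.

T = 1108 N, O_x = 619.6 N, O_y = 881.4 N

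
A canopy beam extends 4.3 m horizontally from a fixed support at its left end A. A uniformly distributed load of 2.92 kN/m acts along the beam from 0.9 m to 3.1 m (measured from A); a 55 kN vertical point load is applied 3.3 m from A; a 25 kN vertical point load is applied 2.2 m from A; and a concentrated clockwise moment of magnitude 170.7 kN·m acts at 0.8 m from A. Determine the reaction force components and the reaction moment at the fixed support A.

Resultant of the distributed load: 2.92 × 2.2 = 6.424 kN at 2 m from A.
ΣF_x = 0: A_x = 0.
ΣF_y = 0: A_y − 2.92·2.2 − 55 − 25 = 0 → A_y = 86.42 kN.
ΣM about A: M_A − (2.92·2.2)·2 − 55·3.3 − 25·2.2 − 170.7 = 0 → M_A = 420.0 kN·m.

A_x = 0, A_y = 86.42 kN, M_A = 420.0 kN·m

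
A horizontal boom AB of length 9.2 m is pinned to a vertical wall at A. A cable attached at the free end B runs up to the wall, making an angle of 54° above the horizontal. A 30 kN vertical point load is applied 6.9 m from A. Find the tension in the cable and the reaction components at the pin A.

ΣM about A: T·sin54°·9.2 − 30·6.9 = 0 → T = 207/(9.2·0.809017) = 27.8115 ≈ 27.81 kN.
ΣF_x = 0: A_x − T·cos54° = 0 → A_x = 27.8115 × 0.587785 = 16.35 kN.
ΣF_y = 0: A_y + T·sin54° − 30 = 0 → A_y = 30 − 27.8115 × 0.809017 = 7.500 kN.

T = 27.81 kN, A_x = 16.35 kN, A_y = 7.500 kN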